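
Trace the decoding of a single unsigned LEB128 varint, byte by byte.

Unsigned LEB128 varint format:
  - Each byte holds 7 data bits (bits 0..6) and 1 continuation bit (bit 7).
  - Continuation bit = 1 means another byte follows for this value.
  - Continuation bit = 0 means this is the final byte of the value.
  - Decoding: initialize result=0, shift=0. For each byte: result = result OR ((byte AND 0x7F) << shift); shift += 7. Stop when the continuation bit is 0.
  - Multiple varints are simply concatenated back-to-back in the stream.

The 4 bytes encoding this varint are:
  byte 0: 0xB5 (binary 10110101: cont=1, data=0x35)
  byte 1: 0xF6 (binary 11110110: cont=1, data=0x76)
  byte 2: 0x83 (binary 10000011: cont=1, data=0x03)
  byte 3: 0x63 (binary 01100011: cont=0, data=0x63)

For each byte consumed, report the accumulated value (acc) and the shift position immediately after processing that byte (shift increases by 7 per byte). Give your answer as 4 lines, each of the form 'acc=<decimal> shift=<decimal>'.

Answer: acc=53 shift=7
acc=15157 shift=14
acc=64309 shift=21
acc=207682357 shift=28

Derivation:
byte 0=0xB5: payload=0x35=53, contrib = 53<<0 = 53; acc -> 53, shift -> 7
byte 1=0xF6: payload=0x76=118, contrib = 118<<7 = 15104; acc -> 15157, shift -> 14
byte 2=0x83: payload=0x03=3, contrib = 3<<14 = 49152; acc -> 64309, shift -> 21
byte 3=0x63: payload=0x63=99, contrib = 99<<21 = 207618048; acc -> 207682357, shift -> 28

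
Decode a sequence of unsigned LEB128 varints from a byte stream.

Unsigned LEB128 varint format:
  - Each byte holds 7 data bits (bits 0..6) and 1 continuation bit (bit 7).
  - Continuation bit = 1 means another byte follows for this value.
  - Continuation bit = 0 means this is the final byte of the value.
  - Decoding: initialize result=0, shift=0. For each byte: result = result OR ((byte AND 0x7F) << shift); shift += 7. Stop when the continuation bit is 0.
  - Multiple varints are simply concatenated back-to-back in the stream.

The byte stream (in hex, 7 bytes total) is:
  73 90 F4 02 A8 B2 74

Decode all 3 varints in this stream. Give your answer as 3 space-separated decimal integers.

  byte[0]=0x73 cont=0 payload=0x73=115: acc |= 115<<0 -> acc=115 shift=7 [end]
Varint 1: bytes[0:1] = 73 -> value 115 (1 byte(s))
  byte[1]=0x90 cont=1 payload=0x10=16: acc |= 16<<0 -> acc=16 shift=7
  byte[2]=0xF4 cont=1 payload=0x74=116: acc |= 116<<7 -> acc=14864 shift=14
  byte[3]=0x02 cont=0 payload=0x02=2: acc |= 2<<14 -> acc=47632 shift=21 [end]
Varint 2: bytes[1:4] = 90 F4 02 -> value 47632 (3 byte(s))
  byte[4]=0xA8 cont=1 payload=0x28=40: acc |= 40<<0 -> acc=40 shift=7
  byte[5]=0xB2 cont=1 payload=0x32=50: acc |= 50<<7 -> acc=6440 shift=14
  byte[6]=0x74 cont=0 payload=0x74=116: acc |= 116<<14 -> acc=1906984 shift=21 [end]
Varint 3: bytes[4:7] = A8 B2 74 -> value 1906984 (3 byte(s))

Answer: 115 47632 1906984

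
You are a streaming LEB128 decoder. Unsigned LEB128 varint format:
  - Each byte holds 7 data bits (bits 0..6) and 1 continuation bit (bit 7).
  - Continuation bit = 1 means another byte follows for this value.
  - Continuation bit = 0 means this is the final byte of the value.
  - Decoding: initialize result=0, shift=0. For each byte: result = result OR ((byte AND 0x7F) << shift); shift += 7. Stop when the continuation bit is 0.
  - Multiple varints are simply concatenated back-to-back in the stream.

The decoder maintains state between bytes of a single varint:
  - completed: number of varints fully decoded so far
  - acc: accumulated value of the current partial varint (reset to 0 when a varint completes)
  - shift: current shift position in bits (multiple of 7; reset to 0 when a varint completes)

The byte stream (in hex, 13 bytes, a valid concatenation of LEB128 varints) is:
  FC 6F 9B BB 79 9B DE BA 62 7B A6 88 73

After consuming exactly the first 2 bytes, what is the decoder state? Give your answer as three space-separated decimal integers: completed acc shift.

Answer: 1 0 0

Derivation:
byte[0]=0xFC cont=1 payload=0x7C: acc |= 124<<0 -> completed=0 acc=124 shift=7
byte[1]=0x6F cont=0 payload=0x6F: varint #1 complete (value=14332); reset -> completed=1 acc=0 shift=0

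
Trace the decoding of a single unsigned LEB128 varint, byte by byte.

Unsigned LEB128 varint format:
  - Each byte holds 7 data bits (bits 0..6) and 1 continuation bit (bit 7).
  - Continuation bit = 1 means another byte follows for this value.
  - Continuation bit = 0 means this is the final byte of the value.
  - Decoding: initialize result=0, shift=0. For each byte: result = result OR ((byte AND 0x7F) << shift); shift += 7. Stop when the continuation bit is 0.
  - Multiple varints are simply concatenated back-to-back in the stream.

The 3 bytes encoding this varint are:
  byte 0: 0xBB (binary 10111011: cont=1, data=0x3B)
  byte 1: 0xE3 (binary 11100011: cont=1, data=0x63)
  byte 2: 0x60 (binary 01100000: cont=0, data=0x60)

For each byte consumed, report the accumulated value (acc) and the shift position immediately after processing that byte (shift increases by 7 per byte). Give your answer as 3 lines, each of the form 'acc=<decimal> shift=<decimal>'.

byte 0=0xBB: payload=0x3B=59, contrib = 59<<0 = 59; acc -> 59, shift -> 7
byte 1=0xE3: payload=0x63=99, contrib = 99<<7 = 12672; acc -> 12731, shift -> 14
byte 2=0x60: payload=0x60=96, contrib = 96<<14 = 1572864; acc -> 1585595, shift -> 21

Answer: acc=59 shift=7
acc=12731 shift=14
acc=1585595 shift=21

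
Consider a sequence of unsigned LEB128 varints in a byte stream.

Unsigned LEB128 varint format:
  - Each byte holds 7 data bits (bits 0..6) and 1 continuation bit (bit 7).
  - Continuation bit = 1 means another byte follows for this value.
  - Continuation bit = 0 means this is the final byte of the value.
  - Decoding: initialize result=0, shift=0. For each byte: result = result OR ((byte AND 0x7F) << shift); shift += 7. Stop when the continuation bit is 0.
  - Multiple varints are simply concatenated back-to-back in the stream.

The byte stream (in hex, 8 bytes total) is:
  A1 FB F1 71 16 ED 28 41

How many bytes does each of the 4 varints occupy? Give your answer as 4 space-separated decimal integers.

  byte[0]=0xA1 cont=1 payload=0x21=33: acc |= 33<<0 -> acc=33 shift=7
  byte[1]=0xFB cont=1 payload=0x7B=123: acc |= 123<<7 -> acc=15777 shift=14
  byte[2]=0xF1 cont=1 payload=0x71=113: acc |= 113<<14 -> acc=1867169 shift=21
  byte[3]=0x71 cont=0 payload=0x71=113: acc |= 113<<21 -> acc=238845345 shift=28 [end]
Varint 1: bytes[0:4] = A1 FB F1 71 -> value 238845345 (4 byte(s))
  byte[4]=0x16 cont=0 payload=0x16=22: acc |= 22<<0 -> acc=22 shift=7 [end]
Varint 2: bytes[4:5] = 16 -> value 22 (1 byte(s))
  byte[5]=0xED cont=1 payload=0x6D=109: acc |= 109<<0 -> acc=109 shift=7
  byte[6]=0x28 cont=0 payload=0x28=40: acc |= 40<<7 -> acc=5229 shift=14 [end]
Varint 3: bytes[5:7] = ED 28 -> value 5229 (2 byte(s))
  byte[7]=0x41 cont=0 payload=0x41=65: acc |= 65<<0 -> acc=65 shift=7 [end]
Varint 4: bytes[7:8] = 41 -> value 65 (1 byte(s))

Answer: 4 1 2 1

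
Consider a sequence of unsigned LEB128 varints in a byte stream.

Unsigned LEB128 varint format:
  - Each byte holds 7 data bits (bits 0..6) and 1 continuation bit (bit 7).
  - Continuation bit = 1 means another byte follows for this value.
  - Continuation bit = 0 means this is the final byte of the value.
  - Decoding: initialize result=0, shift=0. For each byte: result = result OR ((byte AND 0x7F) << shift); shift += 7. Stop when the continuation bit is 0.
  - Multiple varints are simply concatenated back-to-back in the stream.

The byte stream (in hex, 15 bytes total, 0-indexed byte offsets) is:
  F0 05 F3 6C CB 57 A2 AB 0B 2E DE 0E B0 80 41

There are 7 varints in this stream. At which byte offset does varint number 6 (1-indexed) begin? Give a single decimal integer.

  byte[0]=0xF0 cont=1 payload=0x70=112: acc |= 112<<0 -> acc=112 shift=7
  byte[1]=0x05 cont=0 payload=0x05=5: acc |= 5<<7 -> acc=752 shift=14 [end]
Varint 1: bytes[0:2] = F0 05 -> value 752 (2 byte(s))
  byte[2]=0xF3 cont=1 payload=0x73=115: acc |= 115<<0 -> acc=115 shift=7
  byte[3]=0x6C cont=0 payload=0x6C=108: acc |= 108<<7 -> acc=13939 shift=14 [end]
Varint 2: bytes[2:4] = F3 6C -> value 13939 (2 byte(s))
  byte[4]=0xCB cont=1 payload=0x4B=75: acc |= 75<<0 -> acc=75 shift=7
  byte[5]=0x57 cont=0 payload=0x57=87: acc |= 87<<7 -> acc=11211 shift=14 [end]
Varint 3: bytes[4:6] = CB 57 -> value 11211 (2 byte(s))
  byte[6]=0xA2 cont=1 payload=0x22=34: acc |= 34<<0 -> acc=34 shift=7
  byte[7]=0xAB cont=1 payload=0x2B=43: acc |= 43<<7 -> acc=5538 shift=14
  byte[8]=0x0B cont=0 payload=0x0B=11: acc |= 11<<14 -> acc=185762 shift=21 [end]
Varint 4: bytes[6:9] = A2 AB 0B -> value 185762 (3 byte(s))
  byte[9]=0x2E cont=0 payload=0x2E=46: acc |= 46<<0 -> acc=46 shift=7 [end]
Varint 5: bytes[9:10] = 2E -> value 46 (1 byte(s))
  byte[10]=0xDE cont=1 payload=0x5E=94: acc |= 94<<0 -> acc=94 shift=7
  byte[11]=0x0E cont=0 payload=0x0E=14: acc |= 14<<7 -> acc=1886 shift=14 [end]
Varint 6: bytes[10:12] = DE 0E -> value 1886 (2 byte(s))
  byte[12]=0xB0 cont=1 payload=0x30=48: acc |= 48<<0 -> acc=48 shift=7
  byte[13]=0x80 cont=1 payload=0x00=0: acc |= 0<<7 -> acc=48 shift=14
  byte[14]=0x41 cont=0 payload=0x41=65: acc |= 65<<14 -> acc=1065008 shift=21 [end]
Varint 7: bytes[12:15] = B0 80 41 -> value 1065008 (3 byte(s))

Answer: 10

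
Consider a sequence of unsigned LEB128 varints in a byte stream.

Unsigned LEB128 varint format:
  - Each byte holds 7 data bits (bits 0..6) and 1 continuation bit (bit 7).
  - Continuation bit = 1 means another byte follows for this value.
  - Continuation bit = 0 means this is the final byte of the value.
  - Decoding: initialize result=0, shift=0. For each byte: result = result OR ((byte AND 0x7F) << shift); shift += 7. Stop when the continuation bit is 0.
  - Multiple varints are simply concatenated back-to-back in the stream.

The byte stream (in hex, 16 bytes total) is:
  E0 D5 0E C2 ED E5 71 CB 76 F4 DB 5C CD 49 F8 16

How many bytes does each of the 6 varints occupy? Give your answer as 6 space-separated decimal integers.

  byte[0]=0xE0 cont=1 payload=0x60=96: acc |= 96<<0 -> acc=96 shift=7
  byte[1]=0xD5 cont=1 payload=0x55=85: acc |= 85<<7 -> acc=10976 shift=14
  byte[2]=0x0E cont=0 payload=0x0E=14: acc |= 14<<14 -> acc=240352 shift=21 [end]
Varint 1: bytes[0:3] = E0 D5 0E -> value 240352 (3 byte(s))
  byte[3]=0xC2 cont=1 payload=0x42=66: acc |= 66<<0 -> acc=66 shift=7
  byte[4]=0xED cont=1 payload=0x6D=109: acc |= 109<<7 -> acc=14018 shift=14
  byte[5]=0xE5 cont=1 payload=0x65=101: acc |= 101<<14 -> acc=1668802 shift=21
  byte[6]=0x71 cont=0 payload=0x71=113: acc |= 113<<21 -> acc=238646978 shift=28 [end]
Varint 2: bytes[3:7] = C2 ED E5 71 -> value 238646978 (4 byte(s))
  byte[7]=0xCB cont=1 payload=0x4B=75: acc |= 75<<0 -> acc=75 shift=7
  byte[8]=0x76 cont=0 payload=0x76=118: acc |= 118<<7 -> acc=15179 shift=14 [end]
Varint 3: bytes[7:9] = CB 76 -> value 15179 (2 byte(s))
  byte[9]=0xF4 cont=1 payload=0x74=116: acc |= 116<<0 -> acc=116 shift=7
  byte[10]=0xDB cont=1 payload=0x5B=91: acc |= 91<<7 -> acc=11764 shift=14
  byte[11]=0x5C cont=0 payload=0x5C=92: acc |= 92<<14 -> acc=1519092 shift=21 [end]
Varint 4: bytes[9:12] = F4 DB 5C -> value 1519092 (3 byte(s))
  byte[12]=0xCD cont=1 payload=0x4D=77: acc |= 77<<0 -> acc=77 shift=7
  byte[13]=0x49 cont=0 payload=0x49=73: acc |= 73<<7 -> acc=9421 shift=14 [end]
Varint 5: bytes[12:14] = CD 49 -> value 9421 (2 byte(s))
  byte[14]=0xF8 cont=1 payload=0x78=120: acc |= 120<<0 -> acc=120 shift=7
  byte[15]=0x16 cont=0 payload=0x16=22: acc |= 22<<7 -> acc=2936 shift=14 [end]
Varint 6: bytes[14:16] = F8 16 -> value 2936 (2 byte(s))

Answer: 3 4 2 3 2 2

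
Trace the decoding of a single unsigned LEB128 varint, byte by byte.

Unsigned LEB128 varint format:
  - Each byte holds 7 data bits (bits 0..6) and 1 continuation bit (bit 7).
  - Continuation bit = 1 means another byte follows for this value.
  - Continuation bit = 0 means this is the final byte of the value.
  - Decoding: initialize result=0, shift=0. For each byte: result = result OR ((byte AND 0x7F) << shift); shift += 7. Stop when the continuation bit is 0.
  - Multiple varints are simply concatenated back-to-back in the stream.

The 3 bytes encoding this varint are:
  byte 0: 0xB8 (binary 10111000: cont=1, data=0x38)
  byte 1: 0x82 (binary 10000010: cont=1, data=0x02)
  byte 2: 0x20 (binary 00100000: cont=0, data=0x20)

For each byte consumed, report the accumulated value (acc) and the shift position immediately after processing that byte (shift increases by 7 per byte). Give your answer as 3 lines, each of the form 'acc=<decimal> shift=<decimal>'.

Answer: acc=56 shift=7
acc=312 shift=14
acc=524600 shift=21

Derivation:
byte 0=0xB8: payload=0x38=56, contrib = 56<<0 = 56; acc -> 56, shift -> 7
byte 1=0x82: payload=0x02=2, contrib = 2<<7 = 256; acc -> 312, shift -> 14
byte 2=0x20: payload=0x20=32, contrib = 32<<14 = 524288; acc -> 524600, shift -> 21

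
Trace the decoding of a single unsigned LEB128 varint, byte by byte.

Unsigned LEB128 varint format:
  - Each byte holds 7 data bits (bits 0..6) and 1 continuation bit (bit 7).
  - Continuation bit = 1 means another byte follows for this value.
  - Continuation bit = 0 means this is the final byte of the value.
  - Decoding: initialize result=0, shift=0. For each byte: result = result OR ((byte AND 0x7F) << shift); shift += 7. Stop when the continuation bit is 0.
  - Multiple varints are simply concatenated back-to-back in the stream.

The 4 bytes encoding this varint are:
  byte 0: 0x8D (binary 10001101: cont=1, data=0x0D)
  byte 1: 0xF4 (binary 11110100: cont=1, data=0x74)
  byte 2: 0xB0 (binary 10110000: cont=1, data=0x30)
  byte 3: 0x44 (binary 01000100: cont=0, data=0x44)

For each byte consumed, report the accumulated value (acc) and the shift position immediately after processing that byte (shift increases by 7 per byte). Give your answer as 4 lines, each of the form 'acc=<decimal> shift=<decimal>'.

byte 0=0x8D: payload=0x0D=13, contrib = 13<<0 = 13; acc -> 13, shift -> 7
byte 1=0xF4: payload=0x74=116, contrib = 116<<7 = 14848; acc -> 14861, shift -> 14
byte 2=0xB0: payload=0x30=48, contrib = 48<<14 = 786432; acc -> 801293, shift -> 21
byte 3=0x44: payload=0x44=68, contrib = 68<<21 = 142606336; acc -> 143407629, shift -> 28

Answer: acc=13 shift=7
acc=14861 shift=14
acc=801293 shift=21
acc=143407629 shift=28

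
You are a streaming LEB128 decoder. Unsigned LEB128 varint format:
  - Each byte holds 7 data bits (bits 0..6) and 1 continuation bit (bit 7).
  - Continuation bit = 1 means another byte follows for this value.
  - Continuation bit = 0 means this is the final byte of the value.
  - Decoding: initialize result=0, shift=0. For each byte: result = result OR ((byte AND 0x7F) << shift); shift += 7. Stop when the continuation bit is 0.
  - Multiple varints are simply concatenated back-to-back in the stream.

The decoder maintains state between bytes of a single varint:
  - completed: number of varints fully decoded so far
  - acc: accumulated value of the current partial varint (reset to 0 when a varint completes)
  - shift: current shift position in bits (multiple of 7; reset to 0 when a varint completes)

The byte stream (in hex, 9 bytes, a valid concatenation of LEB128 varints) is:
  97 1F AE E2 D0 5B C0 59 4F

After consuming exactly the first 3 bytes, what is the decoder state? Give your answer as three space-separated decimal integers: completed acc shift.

byte[0]=0x97 cont=1 payload=0x17: acc |= 23<<0 -> completed=0 acc=23 shift=7
byte[1]=0x1F cont=0 payload=0x1F: varint #1 complete (value=3991); reset -> completed=1 acc=0 shift=0
byte[2]=0xAE cont=1 payload=0x2E: acc |= 46<<0 -> completed=1 acc=46 shift=7

Answer: 1 46 7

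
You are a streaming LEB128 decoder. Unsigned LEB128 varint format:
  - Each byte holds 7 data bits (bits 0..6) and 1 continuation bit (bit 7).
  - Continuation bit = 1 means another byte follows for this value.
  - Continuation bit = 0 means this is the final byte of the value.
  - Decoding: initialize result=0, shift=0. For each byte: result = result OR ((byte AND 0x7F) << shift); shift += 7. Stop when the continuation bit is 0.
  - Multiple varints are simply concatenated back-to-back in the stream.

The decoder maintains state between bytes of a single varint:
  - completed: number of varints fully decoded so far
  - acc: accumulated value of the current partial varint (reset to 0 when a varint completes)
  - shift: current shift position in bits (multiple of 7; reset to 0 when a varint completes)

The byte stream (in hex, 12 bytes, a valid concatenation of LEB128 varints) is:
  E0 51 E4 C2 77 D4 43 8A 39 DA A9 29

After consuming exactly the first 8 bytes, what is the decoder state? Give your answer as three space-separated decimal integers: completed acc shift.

byte[0]=0xE0 cont=1 payload=0x60: acc |= 96<<0 -> completed=0 acc=96 shift=7
byte[1]=0x51 cont=0 payload=0x51: varint #1 complete (value=10464); reset -> completed=1 acc=0 shift=0
byte[2]=0xE4 cont=1 payload=0x64: acc |= 100<<0 -> completed=1 acc=100 shift=7
byte[3]=0xC2 cont=1 payload=0x42: acc |= 66<<7 -> completed=1 acc=8548 shift=14
byte[4]=0x77 cont=0 payload=0x77: varint #2 complete (value=1958244); reset -> completed=2 acc=0 shift=0
byte[5]=0xD4 cont=1 payload=0x54: acc |= 84<<0 -> completed=2 acc=84 shift=7
byte[6]=0x43 cont=0 payload=0x43: varint #3 complete (value=8660); reset -> completed=3 acc=0 shift=0
byte[7]=0x8A cont=1 payload=0x0A: acc |= 10<<0 -> completed=3 acc=10 shift=7

Answer: 3 10 7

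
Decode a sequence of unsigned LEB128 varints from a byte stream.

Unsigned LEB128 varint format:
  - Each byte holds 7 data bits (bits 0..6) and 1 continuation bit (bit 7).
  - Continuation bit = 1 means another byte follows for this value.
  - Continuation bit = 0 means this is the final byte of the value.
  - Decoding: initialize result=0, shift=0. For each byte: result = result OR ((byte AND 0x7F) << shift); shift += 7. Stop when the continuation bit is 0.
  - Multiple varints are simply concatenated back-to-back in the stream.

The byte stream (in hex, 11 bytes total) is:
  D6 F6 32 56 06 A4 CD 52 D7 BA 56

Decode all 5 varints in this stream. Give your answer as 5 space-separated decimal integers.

  byte[0]=0xD6 cont=1 payload=0x56=86: acc |= 86<<0 -> acc=86 shift=7
  byte[1]=0xF6 cont=1 payload=0x76=118: acc |= 118<<7 -> acc=15190 shift=14
  byte[2]=0x32 cont=0 payload=0x32=50: acc |= 50<<14 -> acc=834390 shift=21 [end]
Varint 1: bytes[0:3] = D6 F6 32 -> value 834390 (3 byte(s))
  byte[3]=0x56 cont=0 payload=0x56=86: acc |= 86<<0 -> acc=86 shift=7 [end]
Varint 2: bytes[3:4] = 56 -> value 86 (1 byte(s))
  byte[4]=0x06 cont=0 payload=0x06=6: acc |= 6<<0 -> acc=6 shift=7 [end]
Varint 3: bytes[4:5] = 06 -> value 6 (1 byte(s))
  byte[5]=0xA4 cont=1 payload=0x24=36: acc |= 36<<0 -> acc=36 shift=7
  byte[6]=0xCD cont=1 payload=0x4D=77: acc |= 77<<7 -> acc=9892 shift=14
  byte[7]=0x52 cont=0 payload=0x52=82: acc |= 82<<14 -> acc=1353380 shift=21 [end]
Varint 4: bytes[5:8] = A4 CD 52 -> value 1353380 (3 byte(s))
  byte[8]=0xD7 cont=1 payload=0x57=87: acc |= 87<<0 -> acc=87 shift=7
  byte[9]=0xBA cont=1 payload=0x3A=58: acc |= 58<<7 -> acc=7511 shift=14
  byte[10]=0x56 cont=0 payload=0x56=86: acc |= 86<<14 -> acc=1416535 shift=21 [end]
Varint 5: bytes[8:11] = D7 BA 56 -> value 1416535 (3 byte(s))

Answer: 834390 86 6 1353380 1416535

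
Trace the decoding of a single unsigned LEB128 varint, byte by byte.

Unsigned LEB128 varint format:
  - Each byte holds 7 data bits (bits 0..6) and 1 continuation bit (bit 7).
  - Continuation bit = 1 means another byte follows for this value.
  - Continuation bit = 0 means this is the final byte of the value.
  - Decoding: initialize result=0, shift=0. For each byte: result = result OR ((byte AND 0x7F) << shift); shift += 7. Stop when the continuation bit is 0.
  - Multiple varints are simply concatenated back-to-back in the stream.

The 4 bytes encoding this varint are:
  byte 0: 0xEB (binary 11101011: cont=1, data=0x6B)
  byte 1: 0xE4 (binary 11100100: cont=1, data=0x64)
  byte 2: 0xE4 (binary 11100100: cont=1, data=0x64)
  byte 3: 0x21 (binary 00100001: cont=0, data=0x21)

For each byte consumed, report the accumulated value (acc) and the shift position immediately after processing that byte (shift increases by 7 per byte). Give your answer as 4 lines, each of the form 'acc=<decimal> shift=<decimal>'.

byte 0=0xEB: payload=0x6B=107, contrib = 107<<0 = 107; acc -> 107, shift -> 7
byte 1=0xE4: payload=0x64=100, contrib = 100<<7 = 12800; acc -> 12907, shift -> 14
byte 2=0xE4: payload=0x64=100, contrib = 100<<14 = 1638400; acc -> 1651307, shift -> 21
byte 3=0x21: payload=0x21=33, contrib = 33<<21 = 69206016; acc -> 70857323, shift -> 28

Answer: acc=107 shift=7
acc=12907 shift=14
acc=1651307 shift=21
acc=70857323 shift=28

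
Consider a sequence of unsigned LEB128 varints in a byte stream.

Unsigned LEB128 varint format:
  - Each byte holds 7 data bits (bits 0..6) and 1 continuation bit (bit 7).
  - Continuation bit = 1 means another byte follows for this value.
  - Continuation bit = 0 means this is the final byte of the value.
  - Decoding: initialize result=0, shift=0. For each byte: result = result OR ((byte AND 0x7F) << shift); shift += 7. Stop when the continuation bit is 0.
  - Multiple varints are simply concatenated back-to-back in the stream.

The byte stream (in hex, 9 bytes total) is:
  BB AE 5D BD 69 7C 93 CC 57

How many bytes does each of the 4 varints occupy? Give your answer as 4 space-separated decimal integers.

  byte[0]=0xBB cont=1 payload=0x3B=59: acc |= 59<<0 -> acc=59 shift=7
  byte[1]=0xAE cont=1 payload=0x2E=46: acc |= 46<<7 -> acc=5947 shift=14
  byte[2]=0x5D cont=0 payload=0x5D=93: acc |= 93<<14 -> acc=1529659 shift=21 [end]
Varint 1: bytes[0:3] = BB AE 5D -> value 1529659 (3 byte(s))
  byte[3]=0xBD cont=1 payload=0x3D=61: acc |= 61<<0 -> acc=61 shift=7
  byte[4]=0x69 cont=0 payload=0x69=105: acc |= 105<<7 -> acc=13501 shift=14 [end]
Varint 2: bytes[3:5] = BD 69 -> value 13501 (2 byte(s))
  byte[5]=0x7C cont=0 payload=0x7C=124: acc |= 124<<0 -> acc=124 shift=7 [end]
Varint 3: bytes[5:6] = 7C -> value 124 (1 byte(s))
  byte[6]=0x93 cont=1 payload=0x13=19: acc |= 19<<0 -> acc=19 shift=7
  byte[7]=0xCC cont=1 payload=0x4C=76: acc |= 76<<7 -> acc=9747 shift=14
  byte[8]=0x57 cont=0 payload=0x57=87: acc |= 87<<14 -> acc=1435155 shift=21 [end]
Varint 4: bytes[6:9] = 93 CC 57 -> value 1435155 (3 byte(s))

Answer: 3 2 1 3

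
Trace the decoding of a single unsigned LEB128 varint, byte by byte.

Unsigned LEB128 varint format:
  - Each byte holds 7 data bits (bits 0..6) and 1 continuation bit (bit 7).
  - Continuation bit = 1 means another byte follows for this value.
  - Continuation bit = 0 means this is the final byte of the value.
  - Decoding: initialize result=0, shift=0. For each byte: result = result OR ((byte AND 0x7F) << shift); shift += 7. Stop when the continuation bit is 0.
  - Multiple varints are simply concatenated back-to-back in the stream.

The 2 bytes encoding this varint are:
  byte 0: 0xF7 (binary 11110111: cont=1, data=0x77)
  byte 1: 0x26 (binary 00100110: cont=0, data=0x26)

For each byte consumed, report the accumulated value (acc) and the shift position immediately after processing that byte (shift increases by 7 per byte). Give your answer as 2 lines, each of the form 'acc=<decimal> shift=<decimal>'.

byte 0=0xF7: payload=0x77=119, contrib = 119<<0 = 119; acc -> 119, shift -> 7
byte 1=0x26: payload=0x26=38, contrib = 38<<7 = 4864; acc -> 4983, shift -> 14

Answer: acc=119 shift=7
acc=4983 shift=14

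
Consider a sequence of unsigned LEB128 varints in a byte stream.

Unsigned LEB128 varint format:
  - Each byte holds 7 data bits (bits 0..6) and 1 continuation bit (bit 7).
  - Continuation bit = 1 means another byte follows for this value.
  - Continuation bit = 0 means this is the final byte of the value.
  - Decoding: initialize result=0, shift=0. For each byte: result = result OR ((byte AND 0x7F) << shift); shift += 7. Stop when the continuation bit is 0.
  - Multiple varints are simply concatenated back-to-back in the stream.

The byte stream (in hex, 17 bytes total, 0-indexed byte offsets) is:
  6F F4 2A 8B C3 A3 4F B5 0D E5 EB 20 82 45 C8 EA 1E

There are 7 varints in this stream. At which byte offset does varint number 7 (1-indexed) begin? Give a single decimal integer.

Answer: 14

Derivation:
  byte[0]=0x6F cont=0 payload=0x6F=111: acc |= 111<<0 -> acc=111 shift=7 [end]
Varint 1: bytes[0:1] = 6F -> value 111 (1 byte(s))
  byte[1]=0xF4 cont=1 payload=0x74=116: acc |= 116<<0 -> acc=116 shift=7
  byte[2]=0x2A cont=0 payload=0x2A=42: acc |= 42<<7 -> acc=5492 shift=14 [end]
Varint 2: bytes[1:3] = F4 2A -> value 5492 (2 byte(s))
  byte[3]=0x8B cont=1 payload=0x0B=11: acc |= 11<<0 -> acc=11 shift=7
  byte[4]=0xC3 cont=1 payload=0x43=67: acc |= 67<<7 -> acc=8587 shift=14
  byte[5]=0xA3 cont=1 payload=0x23=35: acc |= 35<<14 -> acc=582027 shift=21
  byte[6]=0x4F cont=0 payload=0x4F=79: acc |= 79<<21 -> acc=166257035 shift=28 [end]
Varint 3: bytes[3:7] = 8B C3 A3 4F -> value 166257035 (4 byte(s))
  byte[7]=0xB5 cont=1 payload=0x35=53: acc |= 53<<0 -> acc=53 shift=7
  byte[8]=0x0D cont=0 payload=0x0D=13: acc |= 13<<7 -> acc=1717 shift=14 [end]
Varint 4: bytes[7:9] = B5 0D -> value 1717 (2 byte(s))
  byte[9]=0xE5 cont=1 payload=0x65=101: acc |= 101<<0 -> acc=101 shift=7
  byte[10]=0xEB cont=1 payload=0x6B=107: acc |= 107<<7 -> acc=13797 shift=14
  byte[11]=0x20 cont=0 payload=0x20=32: acc |= 32<<14 -> acc=538085 shift=21 [end]
Varint 5: bytes[9:12] = E5 EB 20 -> value 538085 (3 byte(s))
  byte[12]=0x82 cont=1 payload=0x02=2: acc |= 2<<0 -> acc=2 shift=7
  byte[13]=0x45 cont=0 payload=0x45=69: acc |= 69<<7 -> acc=8834 shift=14 [end]
Varint 6: bytes[12:14] = 82 45 -> value 8834 (2 byte(s))
  byte[14]=0xC8 cont=1 payload=0x48=72: acc |= 72<<0 -> acc=72 shift=7
  byte[15]=0xEA cont=1 payload=0x6A=106: acc |= 106<<7 -> acc=13640 shift=14
  byte[16]=0x1E cont=0 payload=0x1E=30: acc |= 30<<14 -> acc=505160 shift=21 [end]
Varint 7: bytes[14:17] = C8 EA 1E -> value 505160 (3 byte(s))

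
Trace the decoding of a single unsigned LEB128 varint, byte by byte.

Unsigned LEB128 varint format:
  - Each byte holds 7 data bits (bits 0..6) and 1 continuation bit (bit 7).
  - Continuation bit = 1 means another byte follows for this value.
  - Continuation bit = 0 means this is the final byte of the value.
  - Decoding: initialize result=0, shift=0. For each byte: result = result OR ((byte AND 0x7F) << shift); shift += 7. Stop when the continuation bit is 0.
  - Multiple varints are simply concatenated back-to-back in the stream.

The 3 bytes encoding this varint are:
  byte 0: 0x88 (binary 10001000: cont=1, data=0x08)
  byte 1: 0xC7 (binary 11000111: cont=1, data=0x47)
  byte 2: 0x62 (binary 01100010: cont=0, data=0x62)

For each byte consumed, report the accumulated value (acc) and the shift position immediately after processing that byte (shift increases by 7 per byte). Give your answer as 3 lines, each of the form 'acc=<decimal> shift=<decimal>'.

Answer: acc=8 shift=7
acc=9096 shift=14
acc=1614728 shift=21

Derivation:
byte 0=0x88: payload=0x08=8, contrib = 8<<0 = 8; acc -> 8, shift -> 7
byte 1=0xC7: payload=0x47=71, contrib = 71<<7 = 9088; acc -> 9096, shift -> 14
byte 2=0x62: payload=0x62=98, contrib = 98<<14 = 1605632; acc -> 1614728, shift -> 21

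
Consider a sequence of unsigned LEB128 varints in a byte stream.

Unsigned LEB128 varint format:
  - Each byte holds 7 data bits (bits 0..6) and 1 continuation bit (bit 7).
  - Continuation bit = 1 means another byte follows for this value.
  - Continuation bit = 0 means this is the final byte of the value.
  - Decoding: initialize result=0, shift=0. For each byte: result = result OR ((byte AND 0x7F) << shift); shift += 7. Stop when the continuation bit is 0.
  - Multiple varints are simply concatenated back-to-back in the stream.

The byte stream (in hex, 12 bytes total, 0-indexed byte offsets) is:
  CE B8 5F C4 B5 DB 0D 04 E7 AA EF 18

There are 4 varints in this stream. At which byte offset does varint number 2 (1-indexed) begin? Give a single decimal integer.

  byte[0]=0xCE cont=1 payload=0x4E=78: acc |= 78<<0 -> acc=78 shift=7
  byte[1]=0xB8 cont=1 payload=0x38=56: acc |= 56<<7 -> acc=7246 shift=14
  byte[2]=0x5F cont=0 payload=0x5F=95: acc |= 95<<14 -> acc=1563726 shift=21 [end]
Varint 1: bytes[0:3] = CE B8 5F -> value 1563726 (3 byte(s))
  byte[3]=0xC4 cont=1 payload=0x44=68: acc |= 68<<0 -> acc=68 shift=7
  byte[4]=0xB5 cont=1 payload=0x35=53: acc |= 53<<7 -> acc=6852 shift=14
  byte[5]=0xDB cont=1 payload=0x5B=91: acc |= 91<<14 -> acc=1497796 shift=21
  byte[6]=0x0D cont=0 payload=0x0D=13: acc |= 13<<21 -> acc=28760772 shift=28 [end]
Varint 2: bytes[3:7] = C4 B5 DB 0D -> value 28760772 (4 byte(s))
  byte[7]=0x04 cont=0 payload=0x04=4: acc |= 4<<0 -> acc=4 shift=7 [end]
Varint 3: bytes[7:8] = 04 -> value 4 (1 byte(s))
  byte[8]=0xE7 cont=1 payload=0x67=103: acc |= 103<<0 -> acc=103 shift=7
  byte[9]=0xAA cont=1 payload=0x2A=42: acc |= 42<<7 -> acc=5479 shift=14
  byte[10]=0xEF cont=1 payload=0x6F=111: acc |= 111<<14 -> acc=1824103 shift=21
  byte[11]=0x18 cont=0 payload=0x18=24: acc |= 24<<21 -> acc=52155751 shift=28 [end]
Varint 4: bytes[8:12] = E7 AA EF 18 -> value 52155751 (4 byte(s))

Answer: 3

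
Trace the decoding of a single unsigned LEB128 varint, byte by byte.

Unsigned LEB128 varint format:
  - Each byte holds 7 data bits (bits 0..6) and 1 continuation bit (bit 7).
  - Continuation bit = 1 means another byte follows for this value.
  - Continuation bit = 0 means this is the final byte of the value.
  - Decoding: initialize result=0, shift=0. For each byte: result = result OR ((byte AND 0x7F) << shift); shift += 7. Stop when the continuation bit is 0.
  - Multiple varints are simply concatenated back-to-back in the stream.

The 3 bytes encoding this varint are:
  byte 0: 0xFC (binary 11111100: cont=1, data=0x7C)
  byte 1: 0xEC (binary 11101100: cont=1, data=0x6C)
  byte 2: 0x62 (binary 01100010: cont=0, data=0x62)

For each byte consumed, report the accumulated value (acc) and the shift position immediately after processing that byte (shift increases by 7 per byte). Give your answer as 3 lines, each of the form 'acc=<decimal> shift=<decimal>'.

byte 0=0xFC: payload=0x7C=124, contrib = 124<<0 = 124; acc -> 124, shift -> 7
byte 1=0xEC: payload=0x6C=108, contrib = 108<<7 = 13824; acc -> 13948, shift -> 14
byte 2=0x62: payload=0x62=98, contrib = 98<<14 = 1605632; acc -> 1619580, shift -> 21

Answer: acc=124 shift=7
acc=13948 shift=14
acc=1619580 shift=21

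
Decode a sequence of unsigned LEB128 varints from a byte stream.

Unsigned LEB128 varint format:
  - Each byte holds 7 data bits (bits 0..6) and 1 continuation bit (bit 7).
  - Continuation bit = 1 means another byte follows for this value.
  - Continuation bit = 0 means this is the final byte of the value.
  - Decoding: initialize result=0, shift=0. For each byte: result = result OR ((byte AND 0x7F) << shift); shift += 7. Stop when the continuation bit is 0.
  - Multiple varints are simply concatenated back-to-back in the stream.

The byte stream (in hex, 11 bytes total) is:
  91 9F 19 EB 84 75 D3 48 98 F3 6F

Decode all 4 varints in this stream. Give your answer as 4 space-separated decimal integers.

Answer: 413585 1917547 9299 1833368

Derivation:
  byte[0]=0x91 cont=1 payload=0x11=17: acc |= 17<<0 -> acc=17 shift=7
  byte[1]=0x9F cont=1 payload=0x1F=31: acc |= 31<<7 -> acc=3985 shift=14
  byte[2]=0x19 cont=0 payload=0x19=25: acc |= 25<<14 -> acc=413585 shift=21 [end]
Varint 1: bytes[0:3] = 91 9F 19 -> value 413585 (3 byte(s))
  byte[3]=0xEB cont=1 payload=0x6B=107: acc |= 107<<0 -> acc=107 shift=7
  byte[4]=0x84 cont=1 payload=0x04=4: acc |= 4<<7 -> acc=619 shift=14
  byte[5]=0x75 cont=0 payload=0x75=117: acc |= 117<<14 -> acc=1917547 shift=21 [end]
Varint 2: bytes[3:6] = EB 84 75 -> value 1917547 (3 byte(s))
  byte[6]=0xD3 cont=1 payload=0x53=83: acc |= 83<<0 -> acc=83 shift=7
  byte[7]=0x48 cont=0 payload=0x48=72: acc |= 72<<7 -> acc=9299 shift=14 [end]
Varint 3: bytes[6:8] = D3 48 -> value 9299 (2 byte(s))
  byte[8]=0x98 cont=1 payload=0x18=24: acc |= 24<<0 -> acc=24 shift=7
  byte[9]=0xF3 cont=1 payload=0x73=115: acc |= 115<<7 -> acc=14744 shift=14
  byte[10]=0x6F cont=0 payload=0x6F=111: acc |= 111<<14 -> acc=1833368 shift=21 [end]
Varint 4: bytes[8:11] = 98 F3 6F -> value 1833368 (3 byte(s))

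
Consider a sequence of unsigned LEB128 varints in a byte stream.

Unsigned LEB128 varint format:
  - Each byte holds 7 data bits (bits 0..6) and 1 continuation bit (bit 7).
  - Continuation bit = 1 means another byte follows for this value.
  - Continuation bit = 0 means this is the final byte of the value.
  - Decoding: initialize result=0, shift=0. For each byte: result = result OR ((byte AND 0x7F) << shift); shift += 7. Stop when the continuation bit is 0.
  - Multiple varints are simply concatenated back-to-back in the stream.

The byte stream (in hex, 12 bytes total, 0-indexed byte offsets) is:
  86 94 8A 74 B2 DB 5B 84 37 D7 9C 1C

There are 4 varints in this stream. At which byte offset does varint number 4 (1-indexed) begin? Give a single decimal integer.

Answer: 9

Derivation:
  byte[0]=0x86 cont=1 payload=0x06=6: acc |= 6<<0 -> acc=6 shift=7
  byte[1]=0x94 cont=1 payload=0x14=20: acc |= 20<<7 -> acc=2566 shift=14
  byte[2]=0x8A cont=1 payload=0x0A=10: acc |= 10<<14 -> acc=166406 shift=21
  byte[3]=0x74 cont=0 payload=0x74=116: acc |= 116<<21 -> acc=243436038 shift=28 [end]
Varint 1: bytes[0:4] = 86 94 8A 74 -> value 243436038 (4 byte(s))
  byte[4]=0xB2 cont=1 payload=0x32=50: acc |= 50<<0 -> acc=50 shift=7
  byte[5]=0xDB cont=1 payload=0x5B=91: acc |= 91<<7 -> acc=11698 shift=14
  byte[6]=0x5B cont=0 payload=0x5B=91: acc |= 91<<14 -> acc=1502642 shift=21 [end]
Varint 2: bytes[4:7] = B2 DB 5B -> value 1502642 (3 byte(s))
  byte[7]=0x84 cont=1 payload=0x04=4: acc |= 4<<0 -> acc=4 shift=7
  byte[8]=0x37 cont=0 payload=0x37=55: acc |= 55<<7 -> acc=7044 shift=14 [end]
Varint 3: bytes[7:9] = 84 37 -> value 7044 (2 byte(s))
  byte[9]=0xD7 cont=1 payload=0x57=87: acc |= 87<<0 -> acc=87 shift=7
  byte[10]=0x9C cont=1 payload=0x1C=28: acc |= 28<<7 -> acc=3671 shift=14
  byte[11]=0x1C cont=0 payload=0x1C=28: acc |= 28<<14 -> acc=462423 shift=21 [end]
Varint 4: bytes[9:12] = D7 9C 1C -> value 462423 (3 byte(s))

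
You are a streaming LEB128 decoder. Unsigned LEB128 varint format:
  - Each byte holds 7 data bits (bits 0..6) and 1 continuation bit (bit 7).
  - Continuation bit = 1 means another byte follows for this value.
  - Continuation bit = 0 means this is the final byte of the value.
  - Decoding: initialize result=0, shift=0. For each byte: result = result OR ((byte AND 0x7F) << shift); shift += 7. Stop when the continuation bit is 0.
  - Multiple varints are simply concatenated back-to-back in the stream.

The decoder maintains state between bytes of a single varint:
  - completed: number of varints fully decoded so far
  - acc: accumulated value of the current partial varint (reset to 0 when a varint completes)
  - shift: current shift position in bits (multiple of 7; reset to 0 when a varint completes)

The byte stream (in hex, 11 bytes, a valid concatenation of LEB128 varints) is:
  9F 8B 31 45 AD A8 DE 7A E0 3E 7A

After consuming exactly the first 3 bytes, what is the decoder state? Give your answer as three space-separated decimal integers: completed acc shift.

byte[0]=0x9F cont=1 payload=0x1F: acc |= 31<<0 -> completed=0 acc=31 shift=7
byte[1]=0x8B cont=1 payload=0x0B: acc |= 11<<7 -> completed=0 acc=1439 shift=14
byte[2]=0x31 cont=0 payload=0x31: varint #1 complete (value=804255); reset -> completed=1 acc=0 shift=0

Answer: 1 0 0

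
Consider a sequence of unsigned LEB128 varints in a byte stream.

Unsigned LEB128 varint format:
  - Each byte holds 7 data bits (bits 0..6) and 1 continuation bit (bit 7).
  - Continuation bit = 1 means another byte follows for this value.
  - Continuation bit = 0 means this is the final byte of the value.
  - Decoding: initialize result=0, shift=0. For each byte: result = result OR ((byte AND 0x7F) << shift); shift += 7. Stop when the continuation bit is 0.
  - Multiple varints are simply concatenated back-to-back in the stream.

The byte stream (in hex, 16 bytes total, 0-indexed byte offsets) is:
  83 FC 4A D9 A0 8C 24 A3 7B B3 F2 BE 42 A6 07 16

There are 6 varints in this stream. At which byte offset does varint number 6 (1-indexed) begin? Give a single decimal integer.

  byte[0]=0x83 cont=1 payload=0x03=3: acc |= 3<<0 -> acc=3 shift=7
  byte[1]=0xFC cont=1 payload=0x7C=124: acc |= 124<<7 -> acc=15875 shift=14
  byte[2]=0x4A cont=0 payload=0x4A=74: acc |= 74<<14 -> acc=1228291 shift=21 [end]
Varint 1: bytes[0:3] = 83 FC 4A -> value 1228291 (3 byte(s))
  byte[3]=0xD9 cont=1 payload=0x59=89: acc |= 89<<0 -> acc=89 shift=7
  byte[4]=0xA0 cont=1 payload=0x20=32: acc |= 32<<7 -> acc=4185 shift=14
  byte[5]=0x8C cont=1 payload=0x0C=12: acc |= 12<<14 -> acc=200793 shift=21
  byte[6]=0x24 cont=0 payload=0x24=36: acc |= 36<<21 -> acc=75698265 shift=28 [end]
Varint 2: bytes[3:7] = D9 A0 8C 24 -> value 75698265 (4 byte(s))
  byte[7]=0xA3 cont=1 payload=0x23=35: acc |= 35<<0 -> acc=35 shift=7
  byte[8]=0x7B cont=0 payload=0x7B=123: acc |= 123<<7 -> acc=15779 shift=14 [end]
Varint 3: bytes[7:9] = A3 7B -> value 15779 (2 byte(s))
  byte[9]=0xB3 cont=1 payload=0x33=51: acc |= 51<<0 -> acc=51 shift=7
  byte[10]=0xF2 cont=1 payload=0x72=114: acc |= 114<<7 -> acc=14643 shift=14
  byte[11]=0xBE cont=1 payload=0x3E=62: acc |= 62<<14 -> acc=1030451 shift=21
  byte[12]=0x42 cont=0 payload=0x42=66: acc |= 66<<21 -> acc=139442483 shift=28 [end]
Varint 4: bytes[9:13] = B3 F2 BE 42 -> value 139442483 (4 byte(s))
  byte[13]=0xA6 cont=1 payload=0x26=38: acc |= 38<<0 -> acc=38 shift=7
  byte[14]=0x07 cont=0 payload=0x07=7: acc |= 7<<7 -> acc=934 shift=14 [end]
Varint 5: bytes[13:15] = A6 07 -> value 934 (2 byte(s))
  byte[15]=0x16 cont=0 payload=0x16=22: acc |= 22<<0 -> acc=22 shift=7 [end]
Varint 6: bytes[15:16] = 16 -> value 22 (1 byte(s))

Answer: 15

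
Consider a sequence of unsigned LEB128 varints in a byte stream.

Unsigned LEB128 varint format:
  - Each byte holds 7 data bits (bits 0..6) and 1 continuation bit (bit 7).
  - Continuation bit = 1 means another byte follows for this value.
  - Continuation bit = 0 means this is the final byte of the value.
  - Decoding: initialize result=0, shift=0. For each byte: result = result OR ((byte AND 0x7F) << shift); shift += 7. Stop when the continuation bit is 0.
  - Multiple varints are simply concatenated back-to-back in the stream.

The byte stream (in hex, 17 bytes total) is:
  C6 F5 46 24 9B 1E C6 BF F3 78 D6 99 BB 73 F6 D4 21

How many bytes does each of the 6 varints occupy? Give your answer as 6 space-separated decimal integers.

  byte[0]=0xC6 cont=1 payload=0x46=70: acc |= 70<<0 -> acc=70 shift=7
  byte[1]=0xF5 cont=1 payload=0x75=117: acc |= 117<<7 -> acc=15046 shift=14
  byte[2]=0x46 cont=0 payload=0x46=70: acc |= 70<<14 -> acc=1161926 shift=21 [end]
Varint 1: bytes[0:3] = C6 F5 46 -> value 1161926 (3 byte(s))
  byte[3]=0x24 cont=0 payload=0x24=36: acc |= 36<<0 -> acc=36 shift=7 [end]
Varint 2: bytes[3:4] = 24 -> value 36 (1 byte(s))
  byte[4]=0x9B cont=1 payload=0x1B=27: acc |= 27<<0 -> acc=27 shift=7
  byte[5]=0x1E cont=0 payload=0x1E=30: acc |= 30<<7 -> acc=3867 shift=14 [end]
Varint 3: bytes[4:6] = 9B 1E -> value 3867 (2 byte(s))
  byte[6]=0xC6 cont=1 payload=0x46=70: acc |= 70<<0 -> acc=70 shift=7
  byte[7]=0xBF cont=1 payload=0x3F=63: acc |= 63<<7 -> acc=8134 shift=14
  byte[8]=0xF3 cont=1 payload=0x73=115: acc |= 115<<14 -> acc=1892294 shift=21
  byte[9]=0x78 cont=0 payload=0x78=120: acc |= 120<<21 -> acc=253550534 shift=28 [end]
Varint 4: bytes[6:10] = C6 BF F3 78 -> value 253550534 (4 byte(s))
  byte[10]=0xD6 cont=1 payload=0x56=86: acc |= 86<<0 -> acc=86 shift=7
  byte[11]=0x99 cont=1 payload=0x19=25: acc |= 25<<7 -> acc=3286 shift=14
  byte[12]=0xBB cont=1 payload=0x3B=59: acc |= 59<<14 -> acc=969942 shift=21
  byte[13]=0x73 cont=0 payload=0x73=115: acc |= 115<<21 -> acc=242142422 shift=28 [end]
Varint 5: bytes[10:14] = D6 99 BB 73 -> value 242142422 (4 byte(s))
  byte[14]=0xF6 cont=1 payload=0x76=118: acc |= 118<<0 -> acc=118 shift=7
  byte[15]=0xD4 cont=1 payload=0x54=84: acc |= 84<<7 -> acc=10870 shift=14
  byte[16]=0x21 cont=0 payload=0x21=33: acc |= 33<<14 -> acc=551542 shift=21 [end]
Varint 6: bytes[14:17] = F6 D4 21 -> value 551542 (3 byte(s))

Answer: 3 1 2 4 4 3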